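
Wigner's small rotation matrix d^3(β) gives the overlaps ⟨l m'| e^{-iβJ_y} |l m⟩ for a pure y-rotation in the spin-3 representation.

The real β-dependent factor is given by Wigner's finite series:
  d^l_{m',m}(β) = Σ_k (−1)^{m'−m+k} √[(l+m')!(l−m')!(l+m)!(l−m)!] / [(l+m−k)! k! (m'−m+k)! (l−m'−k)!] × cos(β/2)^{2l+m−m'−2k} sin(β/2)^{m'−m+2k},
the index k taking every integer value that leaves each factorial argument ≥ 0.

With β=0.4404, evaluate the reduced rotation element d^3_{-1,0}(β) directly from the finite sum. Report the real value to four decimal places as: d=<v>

d^3_{-1,0}(β=0.4404) via Wigner's sum:
c=cos(0.4404/2)=0.975854, s=sin(0.4404/2)=0.218425; N=√[2·24·6·6]=41.569219
Admissible k: 1..3 (factorial args all ≥0)
  k=1: (−1)^0·41.5692/(12)·0.9759^5·0.2184^1 = +0.669601
  k=2: (−1)^1·41.5692/(4)·0.9759^3·0.2184^3 = -0.100640
  k=3: (−1)^2·41.5692/(12)·0.9759^1·0.2184^5 = +0.001681
d^3_{-1,0}(0.4404) = +0.669601 -0.100640 +0.001681 = +0.570642

d=0.5706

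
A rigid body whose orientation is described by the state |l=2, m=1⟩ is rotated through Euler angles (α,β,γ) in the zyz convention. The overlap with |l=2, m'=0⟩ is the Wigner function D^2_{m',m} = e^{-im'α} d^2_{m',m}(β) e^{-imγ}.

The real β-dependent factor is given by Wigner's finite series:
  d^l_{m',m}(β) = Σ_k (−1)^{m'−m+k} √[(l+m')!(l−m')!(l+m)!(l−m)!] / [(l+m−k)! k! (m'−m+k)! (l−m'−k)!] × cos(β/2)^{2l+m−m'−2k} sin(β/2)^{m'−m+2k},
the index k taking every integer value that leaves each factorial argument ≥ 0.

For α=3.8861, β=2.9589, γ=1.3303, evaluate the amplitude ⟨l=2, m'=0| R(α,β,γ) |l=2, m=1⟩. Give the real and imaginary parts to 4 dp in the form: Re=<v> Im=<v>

First d^2_{0,1}(β=2.9589), then the phase factors e^{-i(0)α} and e^{-i(1)γ}:
Half-angle: c=0.091219, s=0.995831. N=√(2·2·6·1)=4.898979
k: max(0,(1)−(0))=1 … min(2+(1),2−(0))=2
  k=1: (−1)^0·4.8990/(2)·0.0912^3·0.9958^1 = +0.001851
  k=2: (−1)^1·4.8990/(2)·0.0912^1·0.9958^3 = -0.220658
d^2_{0,1}(2.9589) = +0.001851 -0.220658 = -0.218806
Phases: e^{-i·(0)·3.8861}=+1.000000+0.000000i, e^{-i·(1)·1.3303}=+0.238185-0.971220i ⇒ D=-0.052116+0.212509i

Re=-0.0521 Im=0.2125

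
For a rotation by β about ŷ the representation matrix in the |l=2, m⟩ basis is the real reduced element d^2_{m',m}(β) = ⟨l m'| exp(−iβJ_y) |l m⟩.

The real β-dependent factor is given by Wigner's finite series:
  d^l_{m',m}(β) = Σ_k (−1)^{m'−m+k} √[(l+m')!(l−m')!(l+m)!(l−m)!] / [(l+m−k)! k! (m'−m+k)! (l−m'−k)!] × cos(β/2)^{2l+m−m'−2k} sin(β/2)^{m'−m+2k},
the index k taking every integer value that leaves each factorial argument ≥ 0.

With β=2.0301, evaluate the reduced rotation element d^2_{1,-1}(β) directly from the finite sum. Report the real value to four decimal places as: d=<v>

d^2_{1,-1}(β=2.0301) via Wigner's sum:
Half-angle: c=0.527577, s=0.849507. N=√(6·1·1·6)=6.000000
k: max(0,(-1)−(1))=0 … min(2+(-1),2−(1))=1
  k=0: (−1)^2·6.0000/(2)·0.5276^2·0.8495^2 = +0.602598
  k=1: (−1)^3·6.0000/(6)·0.5276^0·0.8495^4 = -0.520796
d^2_{1,-1}(2.0301) = +0.602598 -0.520796 = +0.081802

d=0.0818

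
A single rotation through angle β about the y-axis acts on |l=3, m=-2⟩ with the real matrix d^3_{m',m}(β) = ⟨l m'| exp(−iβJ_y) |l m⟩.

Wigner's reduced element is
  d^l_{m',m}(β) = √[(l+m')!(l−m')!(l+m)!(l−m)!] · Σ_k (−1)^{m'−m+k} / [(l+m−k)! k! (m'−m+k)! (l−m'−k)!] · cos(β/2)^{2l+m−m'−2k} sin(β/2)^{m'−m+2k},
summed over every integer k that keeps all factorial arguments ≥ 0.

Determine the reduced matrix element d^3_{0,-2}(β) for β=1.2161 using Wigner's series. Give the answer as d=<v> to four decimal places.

d=0.4182

d^3_{0,-2}(β=1.2161) via Wigner's sum:
c=cos(1.2161/2)=0.820764, s=sin(1.2161/2)=0.571268; N=√[6·6·1·120]=65.726707
k∈{0,1} keeps every argument non-negative
  k=0: (−1)^2·65.7267/(12)·0.8208^4·0.5713^2 = +0.811172
  k=1: (−1)^3·65.7267/(12)·0.8208^2·0.5713^4 = -0.392967
d^3_{0,-2}(1.2161) = +0.811172 -0.392967 = +0.418204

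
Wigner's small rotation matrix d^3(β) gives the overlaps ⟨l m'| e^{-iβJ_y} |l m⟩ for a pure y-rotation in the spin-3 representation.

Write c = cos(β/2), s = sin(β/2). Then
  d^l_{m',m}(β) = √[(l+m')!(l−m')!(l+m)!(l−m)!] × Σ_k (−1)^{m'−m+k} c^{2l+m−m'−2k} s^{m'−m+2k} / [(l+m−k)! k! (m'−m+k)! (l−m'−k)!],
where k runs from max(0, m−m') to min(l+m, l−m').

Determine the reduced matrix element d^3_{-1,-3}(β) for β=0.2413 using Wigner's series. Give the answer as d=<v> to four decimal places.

d^3_{-1,-3}(β=0.2413) via Wigner's sum:
Half-angle: c=0.992731, s=0.120358. N=√(2·24·1·720)=185.903201
The bounds max(0,m−m')=0 and min(l+m,l−m')=0 give 1 term
  k=0: (−1)^2·185.9032/(48)·0.9927^4·0.1204^2 = +0.054490
d^3_{-1,-3}(0.2413) = +0.054490

d=0.0545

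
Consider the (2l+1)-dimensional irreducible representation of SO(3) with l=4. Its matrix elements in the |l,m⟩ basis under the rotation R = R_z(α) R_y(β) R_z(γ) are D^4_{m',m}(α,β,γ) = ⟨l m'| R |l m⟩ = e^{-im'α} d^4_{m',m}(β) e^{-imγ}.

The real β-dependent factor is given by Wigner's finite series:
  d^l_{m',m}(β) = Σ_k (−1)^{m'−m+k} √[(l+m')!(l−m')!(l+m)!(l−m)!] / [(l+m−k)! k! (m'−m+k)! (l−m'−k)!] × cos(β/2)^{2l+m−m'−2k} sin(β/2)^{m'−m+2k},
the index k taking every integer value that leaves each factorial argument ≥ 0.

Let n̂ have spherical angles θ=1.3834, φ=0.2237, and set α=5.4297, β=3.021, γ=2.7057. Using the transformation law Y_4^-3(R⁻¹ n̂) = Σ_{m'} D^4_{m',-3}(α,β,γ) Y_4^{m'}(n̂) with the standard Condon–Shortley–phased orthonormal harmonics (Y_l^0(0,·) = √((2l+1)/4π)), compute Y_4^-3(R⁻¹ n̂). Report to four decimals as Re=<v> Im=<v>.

Re=0.0469 Im=-0.1502

Need the full column D^4_{m',-3} for m'=−4..4 at α=5.4297, β=3.021, γ=2.7057.
cos(β/2)=0.060260, sin(β/2)=0.998183
d^4_{-4,-3}: single k=1 term ⇒ +0.000000;  D = -0.000000-0.000000i
d^4_{-3,-3}: k∈[0..1] ⇒ +0.000000 -0.000000 = -0.000000;  D = -0.000000+0.000000i
d^4_{-2,-3}: k∈[0..1] ⇒ -0.000000 +0.000009 = +0.000009;  D = +0.000009+0.000001i
d^4_{-1,-3}: k∈[0..1] ⇒ +0.000000 -0.000173 = -0.000173;  D = -0.000096-0.000144i
d^4_{0,-3}: k∈[0..1] ⇒ -0.000009 +0.002566 = +0.002556;  D = -0.000665+0.002468i
d^4_{1,-3}: k∈[0..1] ⇒ +0.000173 -0.028509 = -0.028336;  D = +0.025463-0.012432i
d^4_{2,-3}: k∈[0..1] ⇒ -0.002434 +0.222619 = +0.220185;  D = -0.202864-0.085601i
d^4_{3,-3}: k∈[0..1] ⇒ +0.025143 -0.985554 = -0.960411;  D = +0.300306+0.912253i
d^4_{4,-3}: single k=0 term ⇒ -0.168284;  D = -0.085866+0.144729i
Y_4^{m'}(θ=1.3834,φ=0.2237) and Σ D·Y over m':
  (-0.0000-0.0000i)·(+0.2580-0.3217i)  (-0.0000+0.0000i)·(+0.1732-0.1375i)  (+0.0000+0.0000i)·(-0.2204+0.1058i)  (-0.0001-0.0001i)·(-0.2328+0.0530i)  (-0.0007+0.0025i)·(+0.2117+0.0000i)  (+0.0255-0.0124i)·(+0.2328+0.0530i)  (-0.2029-0.0856i)·(-0.2204-0.1058i)  (+0.3003+0.9123i)·(-0.1732-0.1375i)  (-0.0859+0.1447i)·(+0.2580+0.3217i)
Y_4^-3(R⁻¹ n̂) = +0.046869-0.150250i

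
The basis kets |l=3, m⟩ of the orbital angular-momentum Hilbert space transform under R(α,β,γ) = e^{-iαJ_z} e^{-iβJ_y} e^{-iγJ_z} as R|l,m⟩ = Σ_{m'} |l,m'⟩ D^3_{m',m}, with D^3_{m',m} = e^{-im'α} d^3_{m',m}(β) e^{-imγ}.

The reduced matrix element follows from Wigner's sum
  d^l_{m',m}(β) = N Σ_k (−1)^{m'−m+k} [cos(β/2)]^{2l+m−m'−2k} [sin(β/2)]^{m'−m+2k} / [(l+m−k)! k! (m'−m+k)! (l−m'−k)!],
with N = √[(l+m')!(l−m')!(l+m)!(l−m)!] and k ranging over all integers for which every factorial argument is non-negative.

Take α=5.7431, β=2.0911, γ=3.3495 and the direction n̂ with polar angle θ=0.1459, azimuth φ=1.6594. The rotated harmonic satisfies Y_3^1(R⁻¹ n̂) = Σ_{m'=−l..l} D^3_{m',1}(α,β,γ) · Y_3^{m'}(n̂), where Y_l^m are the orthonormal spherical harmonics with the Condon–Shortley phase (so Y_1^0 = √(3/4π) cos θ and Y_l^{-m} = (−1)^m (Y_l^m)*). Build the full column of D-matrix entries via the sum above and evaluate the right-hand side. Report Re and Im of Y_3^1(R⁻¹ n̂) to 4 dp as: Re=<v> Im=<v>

Need the full column D^3_{m',1} for m'=−3..3 at α=5.7431, β=2.0911, γ=3.3495.
cos(β/2)=0.501426, sin(β/2)=0.865200
d^3_{-3,1}: single k=4 term ⇒ +0.545666;  D = +0.138891+0.527693i
d^3_{-2,1}: k∈[3..4] ⇒ +0.516418 -0.768760 = -0.252342;  D = +0.070395-0.242324i
d^3_{-1,1}: k∈[2..4] ⇒ +0.283931 -1.127122 +0.419470 = -0.423721;  D = +0.310611-0.288202i
d^3_{0,1}: k∈[1..3] ⇒ +0.095004 -0.848561 +0.842134 = +0.088577;  D = -0.086670+0.018283i
d^3_{1,1}: k∈[0..2] ⇒ +0.015894 -0.378574 +0.845341 = +0.482661;  D = -0.456276-0.157397i
d^3_{2,1}: k∈[0..1] ⇒ -0.086726 +0.516418 = +0.429691;  D = -0.276332-0.329052i
d^3_{3,1}: single k=0 term ⇒ +0.183277;  D = -0.028918-0.180981i
Y_3^{m'}(θ=0.1459,φ=1.6594) and Σ D·Y over m':
  (+0.1389+0.5277i)·(+0.0003+0.0012i)  (+0.0704-0.2423i)·(-0.0210+0.0038i)  (+0.3106-0.2882i)·(-0.0162-0.1823i)  (-0.0867+0.0183i)·(+0.6994+0.0000i)  (-0.4563-0.1574i)·(+0.0162-0.1823i)  (-0.2763-0.3291i)·(-0.0210-0.0038i)  (-0.0289-0.1810i)·(-0.0003+0.0012i)
Y_3^1(R⁻¹ n̂) = -0.150614+0.055155i

Re=-0.1506 Im=0.0552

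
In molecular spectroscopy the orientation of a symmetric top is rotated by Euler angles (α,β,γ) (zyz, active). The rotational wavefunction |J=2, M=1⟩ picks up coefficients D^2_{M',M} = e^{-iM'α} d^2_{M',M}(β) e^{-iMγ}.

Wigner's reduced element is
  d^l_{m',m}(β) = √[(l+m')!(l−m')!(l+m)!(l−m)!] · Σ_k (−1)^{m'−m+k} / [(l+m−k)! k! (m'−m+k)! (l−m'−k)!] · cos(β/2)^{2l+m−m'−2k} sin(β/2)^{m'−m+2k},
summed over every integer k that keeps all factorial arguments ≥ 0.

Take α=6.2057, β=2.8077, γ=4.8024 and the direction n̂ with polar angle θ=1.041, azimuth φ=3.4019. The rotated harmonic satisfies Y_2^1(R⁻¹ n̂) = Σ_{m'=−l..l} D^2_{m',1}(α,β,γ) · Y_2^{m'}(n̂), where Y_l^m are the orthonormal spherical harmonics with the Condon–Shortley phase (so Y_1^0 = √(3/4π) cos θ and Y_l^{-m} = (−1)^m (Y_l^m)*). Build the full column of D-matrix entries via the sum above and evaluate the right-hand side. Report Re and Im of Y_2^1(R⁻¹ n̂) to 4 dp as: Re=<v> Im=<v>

Re=0.1950 Im=0.3309

Need the full column D^2_{m',1} for m'=−2..2 at α=6.2057, β=2.8077, γ=4.8024.
cos(β/2)=0.166172, sin(β/2)=0.986097
d^2_{-2,1}: single k=3 term ⇒ +0.318674;  D = +0.077291+0.309159i
d^2_{-1,1}: k∈[2..3] ⇒ +0.080552 -0.945536 = -0.864984;  D = -0.144205-0.852879i
d^2_{0,1}: k∈[1..2] ⇒ +0.011083 -0.390294 = -0.379211;  D = -0.034087-0.377676i
d^2_{1,1}: k∈[0..1] ⇒ +0.000762 -0.080552 = -0.079789;  D = -0.000999-0.079783i
d^2_{2,1}: single k=0 term ⇒ -0.009049;  D = +0.000587-0.009030i
Y_2^{m'}(θ=1.041,φ=3.4019) and Σ D·Y over m':
  (+0.0773+0.3092i)·(+0.2495-0.1431i)  (-0.1442-0.8529i)·(-0.3255+0.0867i)  (-0.0341-0.3777i)·(-0.0738+0.0000i)  (-0.0010-0.0798i)·(+0.3255+0.0867i)  (+0.0006-0.0090i)·(+0.2495+0.1431i)
Y_2^1(R⁻¹ n̂) = +0.194958+0.330853i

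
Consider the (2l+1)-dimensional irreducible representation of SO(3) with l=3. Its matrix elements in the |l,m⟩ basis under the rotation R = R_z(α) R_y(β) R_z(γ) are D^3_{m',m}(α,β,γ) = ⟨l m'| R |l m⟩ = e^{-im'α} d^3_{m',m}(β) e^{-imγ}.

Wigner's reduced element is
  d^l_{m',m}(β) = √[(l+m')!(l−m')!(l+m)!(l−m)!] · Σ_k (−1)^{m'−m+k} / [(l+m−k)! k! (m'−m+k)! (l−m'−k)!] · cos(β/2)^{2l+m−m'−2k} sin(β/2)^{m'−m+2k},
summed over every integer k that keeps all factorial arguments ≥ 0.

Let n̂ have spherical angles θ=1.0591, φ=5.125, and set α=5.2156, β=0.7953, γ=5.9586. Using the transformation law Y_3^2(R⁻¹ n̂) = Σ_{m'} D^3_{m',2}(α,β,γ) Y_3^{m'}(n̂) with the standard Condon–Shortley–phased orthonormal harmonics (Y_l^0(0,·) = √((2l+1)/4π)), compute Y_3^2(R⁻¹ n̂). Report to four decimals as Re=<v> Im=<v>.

Re=0.0716 Im=0.0040

Need the full column D^3_{m',2} for m'=−3..3 at α=5.2156, β=0.7953, γ=5.9586.
cos(β/2)=0.921974, sin(β/2)=0.387253
d^3_{-3,2}: single k=5 term ⇒ +0.019668;  D = -0.016365-0.010910i
d^3_{-2,2}: k∈[4..5] ⇒ +0.095584 -0.003373 = +0.092211;  D = +0.007810-0.091880i
d^3_{-1,2}: k∈[3..4] ⇒ +0.287852 -0.025392 = +0.262460;  D = +0.239819-0.106641i
d^3_{0,2}: k∈[2..3] ⇒ +0.593504 -0.104707 = +0.488797;  D = +0.389369+0.295490i
d^3_{1,2}: k∈[1..2] ⇒ +0.815806 -0.287852 = +0.527954;  D = -0.076787+0.522340i
d^3_{2,2}: k∈[0..1] ⇒ +0.614201 -0.541793 = +0.072409;  D = -0.067837+0.025321i
d^3_{3,2}: single k=0 term ⇒ -0.631921;  D = +0.479087+0.412067i
Y_3^{m'}(θ=1.0591,φ=5.125) and Σ D·Y over m':
  (-0.0164-0.0109i)·(-0.2614-0.0904i)  (+0.0078-0.0919i)·(-0.2581+0.2795i)  (+0.2398-0.1066i)·(+0.0225+0.0513i)  (+0.3894+0.2955i)·(-0.3291+0.0000i)  (-0.0768+0.5223i)·(-0.0225+0.0513i)  (-0.0678+0.0253i)·(-0.2581-0.2795i)  (+0.4791+0.4121i)·(+0.2614-0.0904i)
Y_3^2(R⁻¹ n̂) = +0.071637+0.004032i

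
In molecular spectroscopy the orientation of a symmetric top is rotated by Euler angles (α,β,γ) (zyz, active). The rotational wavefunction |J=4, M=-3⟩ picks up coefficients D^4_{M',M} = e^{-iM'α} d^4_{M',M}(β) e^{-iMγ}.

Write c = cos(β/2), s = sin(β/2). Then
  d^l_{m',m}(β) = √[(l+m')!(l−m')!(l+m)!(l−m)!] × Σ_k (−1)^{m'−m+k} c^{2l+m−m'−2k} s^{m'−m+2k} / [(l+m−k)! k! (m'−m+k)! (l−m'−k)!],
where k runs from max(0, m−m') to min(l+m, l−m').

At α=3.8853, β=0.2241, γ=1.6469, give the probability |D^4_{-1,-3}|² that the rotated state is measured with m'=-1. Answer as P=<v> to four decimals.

Split into d^4_{-1,-3}(β=0.2241) × two z-phases.
Half-angle: c=0.993729, s=0.111816. N=√(6·120·1·5040)=1904.940944
k∈{0,1} keeps every argument non-negative
  k=0: (−1)^2·1904.9409/(240)·0.9937^6·0.1118^2 = +0.095562
  k=1: (−1)^3·1904.9409/(144)·0.9937^4·0.1118^4 = -0.002017
d^4_{-1,-3}(0.2241) = +0.095562 -0.002017 = +0.093545
|D^4_{-1,-3}|² = |d^4_{-1,-3}(β)|² = (+0.093545)² = 0.008751 (the z-rotation phases have unit modulus)

P=0.0088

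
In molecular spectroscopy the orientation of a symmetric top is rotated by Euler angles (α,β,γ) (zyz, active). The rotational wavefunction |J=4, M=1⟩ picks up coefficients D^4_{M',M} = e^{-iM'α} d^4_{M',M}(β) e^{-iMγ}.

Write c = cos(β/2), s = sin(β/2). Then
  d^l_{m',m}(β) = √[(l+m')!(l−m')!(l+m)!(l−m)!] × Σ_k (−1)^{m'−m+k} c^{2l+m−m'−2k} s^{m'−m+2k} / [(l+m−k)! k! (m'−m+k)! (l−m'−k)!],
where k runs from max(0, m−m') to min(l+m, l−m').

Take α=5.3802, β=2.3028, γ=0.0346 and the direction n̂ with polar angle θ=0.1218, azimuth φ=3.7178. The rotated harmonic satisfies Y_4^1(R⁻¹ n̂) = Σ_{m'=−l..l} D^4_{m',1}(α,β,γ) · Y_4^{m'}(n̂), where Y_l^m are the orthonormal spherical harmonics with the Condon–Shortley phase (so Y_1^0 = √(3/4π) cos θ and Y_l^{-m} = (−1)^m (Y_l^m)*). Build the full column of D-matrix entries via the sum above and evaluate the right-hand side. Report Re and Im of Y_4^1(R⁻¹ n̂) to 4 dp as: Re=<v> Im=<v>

Need the full column D^4_{m',1} for m'=−4..4 at α=5.3802, β=2.3028, γ=0.0346.
cos(β/2)=0.407209, sin(β/2)=0.913335
d^4_{-4,1}: single k=5 term ⇒ +0.321142;  D = -0.281063+0.155356i
d^4_{-3,1}: k∈[4..5] ⇒ +0.253110 -0.763987 = -0.510877;  D = +0.470938+0.198021i
d^4_{-2,1}: k∈[3..5] ⇒ +0.120640 -0.910352 +0.915934 = +0.126223;  D = -0.033640-0.121658i
d^4_{-1,1}: k∈[2..5] ⇒ +0.038033 -0.574000 +1.443799 -0.484218 = +0.423615;  D = +0.250668-0.341490i
d^4_{0,1}: k∈[1..4] ⇒ +0.007583 -0.228899 +1.151514 -0.965479 = -0.035281;  D = -0.035260+0.001220i
d^4_{1,1}: k∈[0..3] ⇒ +0.000756 -0.057050 +0.574000 -0.962533 = -0.444827;  D = -0.287385-0.339531i
d^4_{2,1}: k∈[0..2] ⇒ -0.007194 +0.180961 -0.606901 = -0.433135;  D = +0.086294-0.424451i
d^4_{3,1}: k∈[0..1] ⇒ +0.030188 -0.253110 = -0.222922;  D = +0.199028-0.100409i
d^4_{4,1}: single k=0 term ⇒ -0.063837;  D = +0.057872+0.026945i
Y_4^{m'}(θ=0.1218,φ=3.7178) and Σ D·Y over m':
  (-0.2811+0.1554i)·(-0.0001-0.0001i)  (+0.4709+0.1980i)·(+0.0004+0.0022i)  (-0.0336-0.1217i)·(+0.0118-0.0266i)  (+0.2507-0.3415i)·(-0.1864+0.1211i)  (-0.0353+0.0012i)·(+0.7846+0.0000i)  (-0.2874-0.3395i)·(+0.1864+0.1211i)  (+0.0863-0.4245i)·(+0.0118+0.0266i)  (+0.1990-0.1004i)·(-0.0004+0.0022i)  (+0.0579+0.0269i)·(-0.0001+0.0001i)
Y_4^1(R⁻¹ n̂) = -0.036896-0.004803i

Re=-0.0369 Im=-0.0048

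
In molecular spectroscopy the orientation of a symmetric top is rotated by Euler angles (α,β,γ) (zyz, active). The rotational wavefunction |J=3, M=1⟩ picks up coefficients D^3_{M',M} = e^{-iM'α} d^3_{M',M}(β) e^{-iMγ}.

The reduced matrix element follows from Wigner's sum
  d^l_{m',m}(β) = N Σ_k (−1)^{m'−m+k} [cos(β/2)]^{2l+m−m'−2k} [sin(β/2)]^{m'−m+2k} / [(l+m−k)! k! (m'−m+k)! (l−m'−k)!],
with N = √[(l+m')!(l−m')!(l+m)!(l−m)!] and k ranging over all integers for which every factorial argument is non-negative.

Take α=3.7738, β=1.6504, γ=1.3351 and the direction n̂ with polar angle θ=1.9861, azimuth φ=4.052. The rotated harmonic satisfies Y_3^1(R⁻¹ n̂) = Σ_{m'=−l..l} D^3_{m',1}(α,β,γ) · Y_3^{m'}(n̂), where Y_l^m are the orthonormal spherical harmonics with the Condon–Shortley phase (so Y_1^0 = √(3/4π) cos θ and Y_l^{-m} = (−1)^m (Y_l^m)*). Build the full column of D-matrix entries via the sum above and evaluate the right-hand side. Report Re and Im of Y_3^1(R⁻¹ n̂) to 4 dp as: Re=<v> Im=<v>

Re=-0.3259 Im=0.2676

Need the full column D^3_{m',1} for m'=−3..3 at α=3.7738, β=1.6504, γ=1.3351.
cos(β/2)=0.678410, sin(β/2)=0.734683
d^3_{-3,1}: single k=4 term ⇒ +0.519315;  D = -0.439572-0.276523i
d^3_{-2,1}: k∈[3..4] ⇒ +0.783083 -0.459191 = +0.323891;  D = +0.323083-0.022875i
d^3_{-1,1}: k∈[2..4] ⇒ +0.685995 -1.072693 +0.157254 = -0.229445;  D = +0.175061-0.148319i
d^3_{0,1}: k∈[1..3] ⇒ +0.365723 -1.286736 +0.503019 = -0.417994;  D = -0.097610+0.406438i
d^3_{1,1}: k∈[0..2] ⇒ +0.097489 -0.914660 +0.804520 = -0.012651;  D = -0.004886-0.011670i
d^3_{2,1}: k∈[0..1] ⇒ -0.333858 +0.783083 = +0.449225;  D = -0.384823-0.231763i
d^3_{3,1}: single k=0 term ⇒ +0.442808;  D = +0.441010-0.039856i
Y_3^{m'}(θ=1.9861,φ=4.052) and Σ D·Y over m':
  (-0.4396-0.2765i)·(+0.2931+0.1275i)  (+0.3231-0.0229i)·(+0.0854+0.3345i)  (+0.1751-0.1483i)·(+0.0338-0.0435i)  (-0.0976+0.4064i)·(+0.3291+0.0000i)  (-0.0049-0.0117i)·(-0.0338-0.0435i)  (-0.3848-0.2318i)·(+0.0854-0.3345i)  (+0.4410-0.0399i)·(-0.2931+0.1275i)
Y_3^1(R⁻¹ n̂) = -0.325885+0.267624i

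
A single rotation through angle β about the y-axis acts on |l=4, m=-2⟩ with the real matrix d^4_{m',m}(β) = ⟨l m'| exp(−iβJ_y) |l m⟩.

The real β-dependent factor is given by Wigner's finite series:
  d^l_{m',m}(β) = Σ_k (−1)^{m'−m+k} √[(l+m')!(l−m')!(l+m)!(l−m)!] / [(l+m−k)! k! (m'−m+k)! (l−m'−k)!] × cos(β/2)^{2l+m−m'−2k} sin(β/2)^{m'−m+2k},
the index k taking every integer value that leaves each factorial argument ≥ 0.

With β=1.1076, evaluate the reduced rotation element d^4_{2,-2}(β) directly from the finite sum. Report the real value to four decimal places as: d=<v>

d^4_{2,-2}(β=1.1076) via Wigner's sum:
With c≡cos(β/2)=0.850532 and s≡sin(β/2)=0.525923, N=[720·2·2·720]^{1/2}=1440.000000
The bounds max(0,m−m')=0 and min(l+m,l−m')=2 give 3 terms
  k=0: (−1)^4·1440.0000/(96)·0.8505^4·0.5259^4 = +0.600541
  k=1: (−1)^5·1440.0000/(120)·0.8505^2·0.5259^6 = -0.183694
  k=2: (−1)^6·1440.0000/(1440)·0.8505^0·0.5259^8 = +0.005853
d^4_{2,-2}(1.1076) = +0.600541 -0.183694 +0.005853 = +0.422700

d=0.4227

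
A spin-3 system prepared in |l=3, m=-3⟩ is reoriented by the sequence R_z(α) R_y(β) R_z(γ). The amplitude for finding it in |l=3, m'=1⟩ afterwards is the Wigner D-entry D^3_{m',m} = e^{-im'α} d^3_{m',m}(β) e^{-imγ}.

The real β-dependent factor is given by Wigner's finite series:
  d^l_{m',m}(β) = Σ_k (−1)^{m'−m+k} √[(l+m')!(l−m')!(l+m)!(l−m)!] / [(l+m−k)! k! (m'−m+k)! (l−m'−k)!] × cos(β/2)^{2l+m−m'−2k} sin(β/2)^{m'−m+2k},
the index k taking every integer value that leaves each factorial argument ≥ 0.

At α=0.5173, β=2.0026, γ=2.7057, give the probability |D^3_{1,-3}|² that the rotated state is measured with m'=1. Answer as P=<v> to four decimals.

Split into d^3_{1,-3}(β=2.0026) × two z-phases.
With c≡cos(β/2)=0.539208 and s≡sin(β/2)=0.842173, N=[24·2·1·720]^{1/2}=185.903201
The bounds max(0,m−m')=0 and min(l+m,l−m')=0 give 1 term
  k=0: (−1)^4·185.9032/(48)·0.5392^2·0.8422^4 = +0.566452
d^3_{1,-3}(2.0026) = +0.566452
|D^3_{1,-3}|² = |d^3_{1,-3}(β)|² = (+0.566452)² = 0.320867 (the z-rotation phases have unit modulus)

P=0.3209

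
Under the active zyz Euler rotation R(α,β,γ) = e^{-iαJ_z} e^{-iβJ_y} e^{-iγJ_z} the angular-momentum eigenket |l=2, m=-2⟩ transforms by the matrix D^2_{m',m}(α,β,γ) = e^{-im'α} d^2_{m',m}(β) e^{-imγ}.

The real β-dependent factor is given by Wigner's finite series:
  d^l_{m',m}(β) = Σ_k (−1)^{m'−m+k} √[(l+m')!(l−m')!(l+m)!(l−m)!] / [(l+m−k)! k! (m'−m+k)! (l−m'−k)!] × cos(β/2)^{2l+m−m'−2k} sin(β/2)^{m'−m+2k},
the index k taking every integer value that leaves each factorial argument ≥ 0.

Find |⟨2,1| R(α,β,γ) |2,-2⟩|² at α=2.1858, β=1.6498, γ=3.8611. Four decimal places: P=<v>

P=0.2892

First d^2_{1,-2}(β=1.6498), then the phase factors e^{-i(1)α} and e^{-i(-2)γ}:
Half-angle: c=0.678630, s=0.734480. N=√(6·1·1·24)=12.000000
The bounds max(0,m−m')=0 and min(l+m,l−m')=0 give 1 term
  k=0: (−1)^3·12.0000/(6)·0.6786^1·0.7345^3 = -0.537778
d^2_{1,-2}(1.6498) = -0.537778
|D^2_{1,-2}|² = |d^2_{1,-2}(β)|² = (-0.537778)² = 0.289205 (the z-rotation phases have unit modulus)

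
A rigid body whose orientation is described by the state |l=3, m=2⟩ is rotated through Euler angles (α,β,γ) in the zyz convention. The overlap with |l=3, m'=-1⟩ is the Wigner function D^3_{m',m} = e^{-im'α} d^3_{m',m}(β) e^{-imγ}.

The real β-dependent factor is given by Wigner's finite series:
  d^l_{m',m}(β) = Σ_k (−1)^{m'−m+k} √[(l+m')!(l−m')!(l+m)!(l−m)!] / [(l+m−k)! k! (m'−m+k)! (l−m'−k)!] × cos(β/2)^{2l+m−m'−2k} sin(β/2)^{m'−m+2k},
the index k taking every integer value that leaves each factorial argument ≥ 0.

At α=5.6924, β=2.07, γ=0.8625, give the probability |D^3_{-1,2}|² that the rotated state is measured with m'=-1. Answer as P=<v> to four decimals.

P=0.0501

Split into d^3_{-1,2}(β=2.07) × two z-phases.
c=cos(2.07/2)=0.510526, s=sin(2.07/2)=0.859862; N=√[2·24·120·1]=75.894664
Admissible k: 3..4 (factorial args all ≥0)
  k=3: (−1)^0·75.8947/(12)·0.5105^3·0.8599^3 = +0.535020
  k=4: (−1)^1·75.8947/(24)·0.5105^1·0.8599^5 = -0.758861
d^3_{-1,2}(2.07) = +0.535020 -0.758861 = -0.223841
|D^3_{-1,2}|² = |d^3_{-1,2}(β)|² = (-0.223841)² = 0.050105 (the z-rotation phases have unit modulus)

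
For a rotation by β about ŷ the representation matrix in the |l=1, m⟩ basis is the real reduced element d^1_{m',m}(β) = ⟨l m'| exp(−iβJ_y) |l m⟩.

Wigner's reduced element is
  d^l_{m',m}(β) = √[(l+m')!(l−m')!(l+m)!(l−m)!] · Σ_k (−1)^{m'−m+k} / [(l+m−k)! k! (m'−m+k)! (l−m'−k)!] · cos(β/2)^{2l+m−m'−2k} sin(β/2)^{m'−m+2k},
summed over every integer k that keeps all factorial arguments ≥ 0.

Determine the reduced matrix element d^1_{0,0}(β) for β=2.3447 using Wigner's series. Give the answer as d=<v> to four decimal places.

d=-0.6989

d^1_{0,0}(β=2.3447) via Wigner's sum:
With c≡cos(β/2)=0.387987 and s≡sin(β/2)=0.921665, N=[1·1·1·1]^{1/2}=1.000000
Admissible k: 0..1 (factorial args all ≥0)
  k=0: (−1)^0·1.0000/(1)·0.3880^2·0.9217^0 = +0.150534
  k=1: (−1)^1·1.0000/(1)·0.3880^0·0.9217^2 = -0.849466
d^1_{0,0}(2.3447) = +0.150534 -0.849466 = -0.698932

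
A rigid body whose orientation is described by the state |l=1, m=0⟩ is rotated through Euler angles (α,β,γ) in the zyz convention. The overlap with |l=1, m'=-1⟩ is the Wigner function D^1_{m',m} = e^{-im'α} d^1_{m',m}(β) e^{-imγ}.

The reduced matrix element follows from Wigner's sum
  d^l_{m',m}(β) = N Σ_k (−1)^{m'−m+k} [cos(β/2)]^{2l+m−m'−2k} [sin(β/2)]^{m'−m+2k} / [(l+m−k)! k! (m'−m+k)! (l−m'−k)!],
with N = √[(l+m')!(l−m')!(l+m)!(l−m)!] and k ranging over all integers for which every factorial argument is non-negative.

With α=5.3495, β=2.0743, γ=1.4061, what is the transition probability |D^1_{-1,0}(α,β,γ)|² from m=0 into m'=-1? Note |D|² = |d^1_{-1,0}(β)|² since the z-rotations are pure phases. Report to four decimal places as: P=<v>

P=0.3836

First d^1_{-1,0}(β=2.0743), then the phase factors e^{-i(-1)α} and e^{-i(0)γ}:
With c≡cos(β/2)=0.508676 and s≡sin(β/2)=0.860958, N=[1·2·1·1]^{1/2}=1.414214
k: max(0,(0)−(-1))=1 … min(1+(0),1−(-1))=1
  k=1: (−1)^0·1.4142/(1)·0.5087^1·0.8610^1 = +0.619353
d^1_{-1,0}(2.0743) = +0.619353
|D^1_{-1,0}|² = |d^1_{-1,0}(β)|² = (+0.619353)² = 0.383598 (the z-rotation phases have unit modulus)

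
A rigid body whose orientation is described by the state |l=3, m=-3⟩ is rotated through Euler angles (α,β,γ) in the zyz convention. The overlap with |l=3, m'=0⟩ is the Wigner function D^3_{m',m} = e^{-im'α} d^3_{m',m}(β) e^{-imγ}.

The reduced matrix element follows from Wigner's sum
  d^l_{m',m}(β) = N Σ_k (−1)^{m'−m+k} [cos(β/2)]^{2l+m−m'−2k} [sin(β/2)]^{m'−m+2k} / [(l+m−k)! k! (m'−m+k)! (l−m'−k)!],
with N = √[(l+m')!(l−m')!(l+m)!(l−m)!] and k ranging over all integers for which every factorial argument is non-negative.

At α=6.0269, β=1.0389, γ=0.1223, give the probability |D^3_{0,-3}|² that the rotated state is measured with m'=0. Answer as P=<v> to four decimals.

D^3_{0,-3}(6.0269,1.0389,0.1223) = e^{-i·0·6.0269}·d^3_{0,-3}(1.0389)·e^{-i·-3·0.1223}. Compute d first:
c=cos(1.0389/2)=0.868092, s=sin(1.0389/2)=0.496403; N=√[6·6·1·720]=160.996894
Admissible k: 0..0 (factorial args all ≥0)
  k=0: (−1)^3·160.9969/(36)·0.8681^3·0.4964^3 = -0.357862
d^3_{0,-3}(1.0389) = -0.357862
|D^3_{0,-3}|² = |d^3_{0,-3}(β)|² = (-0.357862)² = 0.128065 (the z-rotation phases have unit modulus)

P=0.1281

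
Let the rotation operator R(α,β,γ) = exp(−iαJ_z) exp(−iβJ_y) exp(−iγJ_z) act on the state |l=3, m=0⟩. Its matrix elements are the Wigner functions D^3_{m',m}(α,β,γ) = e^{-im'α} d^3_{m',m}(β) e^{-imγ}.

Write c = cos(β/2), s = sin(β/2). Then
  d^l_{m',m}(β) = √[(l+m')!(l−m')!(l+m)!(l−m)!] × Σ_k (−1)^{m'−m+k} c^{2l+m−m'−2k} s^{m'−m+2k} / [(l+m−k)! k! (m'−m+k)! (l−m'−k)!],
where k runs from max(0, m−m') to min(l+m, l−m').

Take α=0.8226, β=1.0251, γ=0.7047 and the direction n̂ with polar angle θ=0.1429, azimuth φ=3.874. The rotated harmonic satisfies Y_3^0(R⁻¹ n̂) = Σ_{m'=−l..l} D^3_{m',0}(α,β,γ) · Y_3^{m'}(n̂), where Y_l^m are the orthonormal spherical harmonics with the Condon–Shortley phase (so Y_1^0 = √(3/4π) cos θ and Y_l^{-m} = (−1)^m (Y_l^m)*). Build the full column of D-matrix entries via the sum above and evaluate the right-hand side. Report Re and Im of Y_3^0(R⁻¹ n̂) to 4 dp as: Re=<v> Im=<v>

Need the full column D^3_{m',0} for m'=−3..3 at α=0.8226, β=1.0251, γ=0.7047.
cos(β/2)=0.871497, sin(β/2)=0.490401
d^3_{-3,0}: single k=3 term ⇒ +0.349114;  D = -0.272819+0.217831i
d^3_{-2,0}: k∈[2..3] ⇒ +0.759848 -0.240601 = +0.519247;  D = -0.038598+0.517810i
d^3_{-1,0}: k∈[1..3] ⇒ +0.854026 -0.811267 +0.085628 = +0.128387;  D = +0.087344+0.094097i
d^3_{0,0}: k∈[0..3] ⇒ +0.438122 -1.248558 +0.395348 -0.013909 = -0.428997;  D = -0.428997+0.000000i
d^3_{1,0}: k∈[0..2] ⇒ -0.854026 +0.811267 -0.085628 = -0.128387;  D = -0.087344+0.094097i
d^3_{2,0}: k∈[0..1] ⇒ +0.759848 -0.240601 = +0.519247;  D = -0.038598-0.517810i
d^3_{3,0}: single k=0 term ⇒ -0.349114;  D = +0.272819+0.217831i
Y_3^{m'}(θ=0.1429,φ=3.874) and Σ D·Y over m':
  (-0.2728+0.2178i)·(+0.0007+0.0010i)  (-0.0386+0.5178i)·(+0.0022-0.0204i)  (+0.0873+0.0941i)·(-0.1334+0.1200i)  (-0.4290+0.0000i)·(+0.7013+0.0000i)  (-0.0873+0.0941i)·(+0.1334+0.1200i)  (-0.0386-0.5178i)·(+0.0022+0.0204i)  (+0.2728+0.2178i)·(-0.0007+0.0010i)
Y_3^0(R⁻¹ n̂) = -0.326587-0.000000i

Re=-0.3266 Im=0.0000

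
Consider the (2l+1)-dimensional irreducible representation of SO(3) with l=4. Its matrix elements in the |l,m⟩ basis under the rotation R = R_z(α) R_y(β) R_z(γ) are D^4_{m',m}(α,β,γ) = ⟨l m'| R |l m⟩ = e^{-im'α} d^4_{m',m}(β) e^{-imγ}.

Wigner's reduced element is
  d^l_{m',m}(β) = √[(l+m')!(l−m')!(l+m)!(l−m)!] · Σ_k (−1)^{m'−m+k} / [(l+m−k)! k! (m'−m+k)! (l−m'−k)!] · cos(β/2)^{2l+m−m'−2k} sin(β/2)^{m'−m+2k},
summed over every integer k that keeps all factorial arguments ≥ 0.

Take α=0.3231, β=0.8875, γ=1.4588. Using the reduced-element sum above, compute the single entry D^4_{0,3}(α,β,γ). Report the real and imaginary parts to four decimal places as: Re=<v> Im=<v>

First d^4_{0,3}(β=0.8875), then the phase factors e^{-i(0)α} and e^{-i(3)γ}:
With c≡cos(β/2)=0.903148 and s≡sin(β/2)=0.429329, N=[24·24·5040·1]^{1/2}=1703.830978
k: max(0,(3)−(0))=3 … min(4+(3),4−(0))=4
  k=3: (−1)^0·1703.8310/(144)·0.9031^5·0.4293^3 = +0.562640
  k=4: (−1)^1·1703.8310/(144)·0.9031^3·0.4293^5 = -0.127143
d^4_{0,3}(0.8875) = +0.562640 -0.127143 = +0.435496
Attach z-rotation phases: D = e^{-i(0)(0.3231)}·(+0.435496)·e^{-i(3)(1.4588)} = -0.143584+0.411145i

Re=-0.1436 Im=0.4111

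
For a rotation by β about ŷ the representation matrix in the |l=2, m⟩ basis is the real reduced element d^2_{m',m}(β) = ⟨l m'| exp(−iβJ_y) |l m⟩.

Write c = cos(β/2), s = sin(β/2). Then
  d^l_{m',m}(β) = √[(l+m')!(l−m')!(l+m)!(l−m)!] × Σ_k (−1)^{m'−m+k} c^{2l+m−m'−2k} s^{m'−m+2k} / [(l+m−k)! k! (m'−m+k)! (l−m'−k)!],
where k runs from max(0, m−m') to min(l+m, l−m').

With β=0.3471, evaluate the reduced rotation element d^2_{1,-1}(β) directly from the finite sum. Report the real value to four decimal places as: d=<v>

d=0.0859

d^2_{1,-1}(β=0.3471) via Wigner's sum:
With c≡cos(β/2)=0.984978 and s≡sin(β/2)=0.172680, N=[6·1·1·6]^{1/2}=6.000000
k∈{0,1} keeps every argument non-negative
  k=0: (−1)^2·6.0000/(2)·0.9850^2·0.1727^2 = +0.086788
  k=1: (−1)^3·6.0000/(6)·0.9850^0·0.1727^4 = -0.000889
d^2_{1,-1}(0.3471) = +0.086788 -0.000889 = +0.085899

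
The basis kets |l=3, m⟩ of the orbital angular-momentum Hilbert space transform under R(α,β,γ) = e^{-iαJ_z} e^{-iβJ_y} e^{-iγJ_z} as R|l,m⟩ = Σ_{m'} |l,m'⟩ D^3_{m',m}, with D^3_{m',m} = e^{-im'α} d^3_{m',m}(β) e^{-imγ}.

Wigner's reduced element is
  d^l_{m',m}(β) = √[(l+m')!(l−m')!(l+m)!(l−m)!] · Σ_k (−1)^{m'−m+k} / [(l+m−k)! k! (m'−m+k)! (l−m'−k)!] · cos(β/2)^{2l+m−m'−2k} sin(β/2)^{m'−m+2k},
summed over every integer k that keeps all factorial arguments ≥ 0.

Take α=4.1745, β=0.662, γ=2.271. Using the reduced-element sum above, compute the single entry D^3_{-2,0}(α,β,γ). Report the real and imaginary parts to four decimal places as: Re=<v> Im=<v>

Re=-0.1939 Im=0.3591

D^3_{-2,0}(4.1745,0.662,2.271) = e^{-i·-2·4.1745}·d^3_{-2,0}(0.662)·e^{-i·0·2.271}. Compute d first:
With c≡cos(β/2)=0.945718 and s≡sin(β/2)=0.324989, N=[1·120·6·6]^{1/2}=65.726707
Admissible k: 2..3 (factorial args all ≥0)
  k=2: (−1)^0·65.7267/(12)·0.9457^4·0.3250^2 = +0.462747
  k=3: (−1)^1·65.7267/(12)·0.9457^2·0.3250^4 = -0.054646
d^3_{-2,0}(0.662) = +0.462747 -0.054646 = +0.408101
D = (-0.475048+0.879960i)·(+0.408101)·(+1.000000+0.000000i) = -0.193868+0.359113i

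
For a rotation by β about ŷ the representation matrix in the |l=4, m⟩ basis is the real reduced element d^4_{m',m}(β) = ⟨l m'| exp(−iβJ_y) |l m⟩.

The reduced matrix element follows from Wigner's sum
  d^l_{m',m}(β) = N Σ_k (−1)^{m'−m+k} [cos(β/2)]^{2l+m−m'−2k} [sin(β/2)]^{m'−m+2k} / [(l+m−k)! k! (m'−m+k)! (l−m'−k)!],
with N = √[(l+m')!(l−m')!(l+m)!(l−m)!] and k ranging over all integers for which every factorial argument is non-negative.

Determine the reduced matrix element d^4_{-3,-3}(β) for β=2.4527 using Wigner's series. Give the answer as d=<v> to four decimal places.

d^4_{-3,-3}(β=2.4527) via Wigner's sum:
With c≡cos(β/2)=0.337676 and s≡sin(β/2)=0.941263, N=[1·5040·1·5040]^{1/2}=5040.000000
The bounds max(0,m−m')=0 and min(l+m,l−m')=1 give 2 terms
  k=0: (−1)^0·5040.0000/(5040)·0.3377^8·0.9413^0 = +0.000169
  k=1: (−1)^1·5040.0000/(720)·0.3377^6·0.9413^2 = -0.009194
d^4_{-3,-3}(2.4527) = +0.000169 -0.009194 = -0.009025

d=-0.0090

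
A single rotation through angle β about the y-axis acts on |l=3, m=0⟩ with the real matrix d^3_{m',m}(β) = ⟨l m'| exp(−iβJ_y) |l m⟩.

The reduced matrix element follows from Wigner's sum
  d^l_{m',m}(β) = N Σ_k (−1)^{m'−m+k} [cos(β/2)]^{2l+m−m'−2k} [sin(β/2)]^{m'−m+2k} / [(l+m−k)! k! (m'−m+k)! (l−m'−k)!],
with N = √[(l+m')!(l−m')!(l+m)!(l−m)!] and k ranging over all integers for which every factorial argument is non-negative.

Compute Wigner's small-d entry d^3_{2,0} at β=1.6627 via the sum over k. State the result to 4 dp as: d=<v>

d=-0.1246

d^3_{2,0}(β=1.6627) via Wigner's sum:
With c≡cos(β/2)=0.673879 and s≡sin(β/2)=0.738842, N=[120·1·6·6]^{1/2}=65.726707
k: max(0,(0)−(2))=0 … min(3+(0),3−(2))=1
  k=0: (−1)^2·65.7267/(12)·0.6739^4·0.7388^2 = +0.616582
  k=1: (−1)^3·65.7267/(12)·0.6739^2·0.7388^4 = -0.741191
d^3_{2,0}(1.6627) = +0.616582 -0.741191 = -0.124609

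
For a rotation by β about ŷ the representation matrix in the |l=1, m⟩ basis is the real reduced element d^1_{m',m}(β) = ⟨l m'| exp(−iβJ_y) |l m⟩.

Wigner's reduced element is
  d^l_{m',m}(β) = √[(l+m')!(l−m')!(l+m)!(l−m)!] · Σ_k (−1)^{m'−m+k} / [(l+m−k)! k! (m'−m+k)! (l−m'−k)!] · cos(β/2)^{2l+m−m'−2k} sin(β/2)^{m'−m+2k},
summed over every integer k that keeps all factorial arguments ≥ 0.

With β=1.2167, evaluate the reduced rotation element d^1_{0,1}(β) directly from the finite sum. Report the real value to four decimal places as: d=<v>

d^1_{0,1}(β=1.2167) via Wigner's sum:
c=cos(1.2167/2)=0.820592, s=sin(1.2167/2)=0.571514; N=√[1·1·2·1]=1.414214
Admissible k: 1..1 (factorial args all ≥0)
  k=1: (−1)^0·1.4142/(1)·0.8206^1·0.5715^1 = +0.663238
d^1_{0,1}(1.2167) = +0.663238

d=0.6632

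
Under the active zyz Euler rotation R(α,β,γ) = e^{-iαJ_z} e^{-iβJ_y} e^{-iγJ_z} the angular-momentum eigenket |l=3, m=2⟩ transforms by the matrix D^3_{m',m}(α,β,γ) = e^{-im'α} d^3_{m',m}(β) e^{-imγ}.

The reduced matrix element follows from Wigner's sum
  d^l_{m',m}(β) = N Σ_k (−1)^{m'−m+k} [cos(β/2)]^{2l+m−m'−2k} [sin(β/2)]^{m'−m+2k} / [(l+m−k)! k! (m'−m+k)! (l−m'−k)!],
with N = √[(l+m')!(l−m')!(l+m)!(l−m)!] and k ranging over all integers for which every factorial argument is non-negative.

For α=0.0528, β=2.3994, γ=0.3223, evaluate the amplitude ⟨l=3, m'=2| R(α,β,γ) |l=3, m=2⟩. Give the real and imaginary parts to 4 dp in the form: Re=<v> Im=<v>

Re=-0.0533 Im=0.0496

D^3_{2,2}(0.0528,2.3994,0.3223) = e^{-i·2·0.0528}·d^3_{2,2}(2.3994)·e^{-i·2·0.3223}. Compute d first:
With c≡cos(β/2)=0.362637 and s≡sin(β/2)=0.931930, N=[120·1·120·1]^{1/2}=120.000000
The bounds max(0,m−m')=0 and min(l+m,l−m')=1 give 2 terms
  k=0: (−1)^0·120.0000/(120)·0.3626^6·0.9319^0 = +0.002274
  k=1: (−1)^1·120.0000/(24)·0.3626^4·0.9319^2 = -0.075098
d^3_{2,2}(2.3994) = +0.002274 -0.075098 = -0.072824
Attach z-rotation phases: D = e^{-i(2)(0.0528)}·(-0.072824)·e^{-i(2)(0.3223)} = -0.053274+0.049650i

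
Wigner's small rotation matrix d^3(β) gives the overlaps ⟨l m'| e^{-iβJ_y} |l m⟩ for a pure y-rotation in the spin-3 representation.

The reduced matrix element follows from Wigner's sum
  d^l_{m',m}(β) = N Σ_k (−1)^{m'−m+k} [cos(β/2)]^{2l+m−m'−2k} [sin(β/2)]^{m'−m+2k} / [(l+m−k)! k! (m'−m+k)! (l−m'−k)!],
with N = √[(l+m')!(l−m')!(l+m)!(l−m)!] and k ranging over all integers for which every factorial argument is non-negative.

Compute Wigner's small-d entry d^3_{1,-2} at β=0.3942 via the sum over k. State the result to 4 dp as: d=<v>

d^3_{1,-2}(β=0.3942) via Wigner's sum:
With c≡cos(β/2)=0.980639 and s≡sin(β/2)=0.195826, N=[24·2·1·120]^{1/2}=75.894664
The bounds max(0,m−m')=0 and min(l+m,l−m')=1 give 2 terms
  k=0: (−1)^3·75.8947/(12)·0.9806^3·0.1958^3 = -0.044789
  k=1: (−1)^4·75.8947/(24)·0.9806^1·0.1958^5 = +0.000893
d^3_{1,-2}(0.3942) = -0.044789 +0.000893 = -0.043896

d=-0.0439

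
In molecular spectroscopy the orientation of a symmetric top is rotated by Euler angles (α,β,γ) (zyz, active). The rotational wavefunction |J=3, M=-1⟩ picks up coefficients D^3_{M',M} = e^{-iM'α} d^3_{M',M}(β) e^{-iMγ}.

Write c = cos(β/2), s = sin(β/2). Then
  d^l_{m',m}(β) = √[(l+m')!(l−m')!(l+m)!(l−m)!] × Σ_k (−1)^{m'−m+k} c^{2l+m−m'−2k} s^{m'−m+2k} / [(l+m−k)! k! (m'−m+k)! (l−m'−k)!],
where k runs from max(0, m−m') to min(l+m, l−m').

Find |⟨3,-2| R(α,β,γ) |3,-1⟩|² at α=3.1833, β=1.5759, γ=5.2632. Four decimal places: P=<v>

Split into d^3_{-2,-1}(β=1.5759) × two z-phases.
With c≡cos(β/2)=0.705300 and s≡sin(β/2)=0.708909, N=[1·120·2·24]^{1/2}=75.894664
The bounds max(0,m−m')=1 and min(l+m,l−m')=2 give 2 terms
  k=1: (−1)^0·75.8947/(24)·0.7053^5·0.7089^1 = +0.391255
  k=2: (−1)^1·75.8947/(12)·0.7053^3·0.7089^3 = -0.790539
d^3_{-2,-1}(1.5759) = +0.391255 -0.790539 = -0.399283
|D^3_{-2,-1}|² = |d^3_{-2,-1}(β)|² = (-0.399283)² = 0.159427 (the z-rotation phases have unit modulus)

P=0.1594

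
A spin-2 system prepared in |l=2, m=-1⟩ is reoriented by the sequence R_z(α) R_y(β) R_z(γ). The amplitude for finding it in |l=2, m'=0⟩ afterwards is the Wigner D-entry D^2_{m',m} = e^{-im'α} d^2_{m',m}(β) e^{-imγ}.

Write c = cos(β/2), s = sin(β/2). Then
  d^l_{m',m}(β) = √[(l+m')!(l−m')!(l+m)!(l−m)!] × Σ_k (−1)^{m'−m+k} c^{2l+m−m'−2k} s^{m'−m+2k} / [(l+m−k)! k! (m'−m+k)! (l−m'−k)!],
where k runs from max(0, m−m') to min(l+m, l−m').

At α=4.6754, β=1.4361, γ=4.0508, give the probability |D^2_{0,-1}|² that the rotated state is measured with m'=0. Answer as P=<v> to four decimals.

D^2_{0,-1}(4.6754,1.4361,4.0508) = e^{-i·0·4.6754}·d^2_{0,-1}(1.4361)·e^{-i·-1·4.0508}. Compute d first:
c=cos(1.4361/2)=0.753090, s=sin(1.4361/2)=0.657917; N=√[2·2·1·6]=4.898979
The bounds max(0,m−m')=0 and min(l+m,l−m')=1 give 2 terms
  k=0: (−1)^1·4.8990/(2)·0.7531^3·0.6579^1 = -0.688316
  k=1: (−1)^2·4.8990/(2)·0.7531^1·0.6579^3 = +0.525335
d^2_{0,-1}(1.4361) = -0.688316 +0.525335 = -0.162981
|D^2_{0,-1}|² = |d^2_{0,-1}(β)|² = (-0.162981)² = 0.026563 (the z-rotation phases have unit modulus)

P=0.0266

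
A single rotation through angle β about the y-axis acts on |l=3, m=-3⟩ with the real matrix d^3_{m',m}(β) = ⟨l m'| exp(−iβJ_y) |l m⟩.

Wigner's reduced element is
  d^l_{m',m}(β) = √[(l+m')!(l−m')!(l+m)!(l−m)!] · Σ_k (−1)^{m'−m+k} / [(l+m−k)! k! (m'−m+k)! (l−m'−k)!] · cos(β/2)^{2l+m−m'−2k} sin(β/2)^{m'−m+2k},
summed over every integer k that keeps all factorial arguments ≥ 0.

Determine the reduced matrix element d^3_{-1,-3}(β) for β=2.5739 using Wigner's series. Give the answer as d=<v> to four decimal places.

d^3_{-1,-3}(β=2.5739) via Wigner's sum:
With c≡cos(β/2)=0.280050 and s≡sin(β/2)=0.959985, N=[2·24·1·720]^{1/2}=185.903201
Admissible k: 0..0 (factorial args all ≥0)
  k=0: (−1)^2·185.9032/(48)·0.2801^4·0.9600^2 = +0.021954
d^3_{-1,-3}(2.5739) = +0.021954

d=0.0220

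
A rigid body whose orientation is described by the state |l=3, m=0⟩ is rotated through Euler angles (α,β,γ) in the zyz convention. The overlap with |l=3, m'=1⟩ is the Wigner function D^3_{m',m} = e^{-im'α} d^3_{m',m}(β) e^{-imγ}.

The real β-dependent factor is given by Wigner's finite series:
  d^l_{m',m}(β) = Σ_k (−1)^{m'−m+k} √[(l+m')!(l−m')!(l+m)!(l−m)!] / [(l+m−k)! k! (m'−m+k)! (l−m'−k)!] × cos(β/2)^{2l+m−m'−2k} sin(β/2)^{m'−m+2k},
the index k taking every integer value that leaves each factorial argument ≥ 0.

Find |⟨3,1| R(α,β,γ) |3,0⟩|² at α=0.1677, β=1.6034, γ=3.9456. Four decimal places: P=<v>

First d^3_{1,0}(β=1.6034), then the phase factors e^{-i(1)α} and e^{-i(0)γ}:
c=cos(1.6034/2)=0.695486, s=sin(1.6034/2)=0.718539; N=√[24·2·6·6]=41.569219
Admissible k: 0..2 (factorial args all ≥0)
  k=0: (−1)^1·41.5692/(12)·0.6955^5·0.7185^1 = -0.405027
  k=1: (−1)^2·41.5692/(4)·0.6955^3·0.7185^3 = +1.296968
  k=2: (−1)^3·41.5692/(12)·0.6955^1·0.7185^5 = -0.461458
d^3_{1,0}(1.6034) = -0.405027 +1.296968 -0.461458 = +0.430483
|D^3_{1,0}|² = |d^3_{1,0}(β)|² = (+0.430483)² = 0.185316 (the z-rotation phases have unit modulus)

P=0.1853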